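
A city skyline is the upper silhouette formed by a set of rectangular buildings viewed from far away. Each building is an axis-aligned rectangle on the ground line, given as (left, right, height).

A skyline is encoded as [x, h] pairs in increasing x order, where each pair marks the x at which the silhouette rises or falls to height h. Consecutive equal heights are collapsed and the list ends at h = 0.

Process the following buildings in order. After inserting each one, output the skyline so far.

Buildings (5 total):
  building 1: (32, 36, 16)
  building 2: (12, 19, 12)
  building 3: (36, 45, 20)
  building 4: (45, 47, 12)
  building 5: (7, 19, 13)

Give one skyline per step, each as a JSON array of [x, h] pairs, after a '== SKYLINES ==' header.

== SKYLINES ==
[[32,16],[36,0]]
[[12,12],[19,0],[32,16],[36,0]]
[[12,12],[19,0],[32,16],[36,20],[45,0]]
[[12,12],[19,0],[32,16],[36,20],[45,12],[47,0]]
[[7,13],[19,0],[32,16],[36,20],[45,12],[47,0]]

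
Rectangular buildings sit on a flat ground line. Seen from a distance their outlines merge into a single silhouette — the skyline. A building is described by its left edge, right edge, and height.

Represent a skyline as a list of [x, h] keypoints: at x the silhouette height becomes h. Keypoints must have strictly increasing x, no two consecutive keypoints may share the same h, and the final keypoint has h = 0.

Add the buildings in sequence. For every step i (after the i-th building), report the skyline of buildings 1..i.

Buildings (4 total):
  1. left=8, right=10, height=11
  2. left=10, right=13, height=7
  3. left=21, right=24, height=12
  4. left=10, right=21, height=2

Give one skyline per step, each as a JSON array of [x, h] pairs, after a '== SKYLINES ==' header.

== SKYLINES ==
[[8,11],[10,0]]
[[8,11],[10,7],[13,0]]
[[8,11],[10,7],[13,0],[21,12],[24,0]]
[[8,11],[10,7],[13,2],[21,12],[24,0]]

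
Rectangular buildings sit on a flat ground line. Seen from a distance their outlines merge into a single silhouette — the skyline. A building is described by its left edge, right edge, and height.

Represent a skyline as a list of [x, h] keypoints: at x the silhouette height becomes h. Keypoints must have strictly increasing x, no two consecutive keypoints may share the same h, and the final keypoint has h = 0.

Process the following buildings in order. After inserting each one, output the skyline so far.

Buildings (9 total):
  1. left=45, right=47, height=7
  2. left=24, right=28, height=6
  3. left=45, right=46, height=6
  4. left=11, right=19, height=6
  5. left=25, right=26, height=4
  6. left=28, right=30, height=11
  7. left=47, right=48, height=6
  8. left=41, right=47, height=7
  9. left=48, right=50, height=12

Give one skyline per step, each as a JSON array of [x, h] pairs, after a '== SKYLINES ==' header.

== SKYLINES ==
[[45,7],[47,0]]
[[24,6],[28,0],[45,7],[47,0]]
[[24,6],[28,0],[45,7],[47,0]]
[[11,6],[19,0],[24,6],[28,0],[45,7],[47,0]]
[[11,6],[19,0],[24,6],[28,0],[45,7],[47,0]]
[[11,6],[19,0],[24,6],[28,11],[30,0],[45,7],[47,0]]
[[11,6],[19,0],[24,6],[28,11],[30,0],[45,7],[47,6],[48,0]]
[[11,6],[19,0],[24,6],[28,11],[30,0],[41,7],[47,6],[48,0]]
[[11,6],[19,0],[24,6],[28,11],[30,0],[41,7],[47,6],[48,12],[50,0]]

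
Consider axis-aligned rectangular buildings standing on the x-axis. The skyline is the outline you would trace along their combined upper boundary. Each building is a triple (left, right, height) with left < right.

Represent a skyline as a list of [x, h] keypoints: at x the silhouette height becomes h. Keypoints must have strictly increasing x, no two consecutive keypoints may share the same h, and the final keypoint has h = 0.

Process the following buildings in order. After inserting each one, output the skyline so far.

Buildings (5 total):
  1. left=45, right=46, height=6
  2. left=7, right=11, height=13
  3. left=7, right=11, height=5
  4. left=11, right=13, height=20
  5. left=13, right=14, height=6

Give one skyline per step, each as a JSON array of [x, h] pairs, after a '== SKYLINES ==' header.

== SKYLINES ==
[[45,6],[46,0]]
[[7,13],[11,0],[45,6],[46,0]]
[[7,13],[11,0],[45,6],[46,0]]
[[7,13],[11,20],[13,0],[45,6],[46,0]]
[[7,13],[11,20],[13,6],[14,0],[45,6],[46,0]]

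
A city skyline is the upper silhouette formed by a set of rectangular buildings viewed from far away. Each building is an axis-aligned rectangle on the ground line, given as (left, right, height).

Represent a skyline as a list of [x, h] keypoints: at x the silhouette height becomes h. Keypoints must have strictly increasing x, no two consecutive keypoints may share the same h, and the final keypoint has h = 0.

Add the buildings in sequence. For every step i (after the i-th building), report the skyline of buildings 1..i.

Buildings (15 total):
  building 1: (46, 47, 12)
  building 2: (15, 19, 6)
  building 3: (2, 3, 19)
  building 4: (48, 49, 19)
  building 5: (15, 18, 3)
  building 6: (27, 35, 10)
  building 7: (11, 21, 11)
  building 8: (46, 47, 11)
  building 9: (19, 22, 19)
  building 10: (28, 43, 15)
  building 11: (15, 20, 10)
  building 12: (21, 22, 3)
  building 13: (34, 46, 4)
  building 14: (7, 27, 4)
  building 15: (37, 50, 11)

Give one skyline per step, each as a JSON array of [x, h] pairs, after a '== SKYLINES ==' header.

== SKYLINES ==
[[46,12],[47,0]]
[[15,6],[19,0],[46,12],[47,0]]
[[2,19],[3,0],[15,6],[19,0],[46,12],[47,0]]
[[2,19],[3,0],[15,6],[19,0],[46,12],[47,0],[48,19],[49,0]]
[[2,19],[3,0],[15,6],[19,0],[46,12],[47,0],[48,19],[49,0]]
[[2,19],[3,0],[15,6],[19,0],[27,10],[35,0],[46,12],[47,0],[48,19],[49,0]]
[[2,19],[3,0],[11,11],[21,0],[27,10],[35,0],[46,12],[47,0],[48,19],[49,0]]
[[2,19],[3,0],[11,11],[21,0],[27,10],[35,0],[46,12],[47,0],[48,19],[49,0]]
[[2,19],[3,0],[11,11],[19,19],[22,0],[27,10],[35,0],[46,12],[47,0],[48,19],[49,0]]
[[2,19],[3,0],[11,11],[19,19],[22,0],[27,10],[28,15],[43,0],[46,12],[47,0],[48,19],[49,0]]
[[2,19],[3,0],[11,11],[19,19],[22,0],[27,10],[28,15],[43,0],[46,12],[47,0],[48,19],[49,0]]
[[2,19],[3,0],[11,11],[19,19],[22,0],[27,10],[28,15],[43,0],[46,12],[47,0],[48,19],[49,0]]
[[2,19],[3,0],[11,11],[19,19],[22,0],[27,10],[28,15],[43,4],[46,12],[47,0],[48,19],[49,0]]
[[2,19],[3,0],[7,4],[11,11],[19,19],[22,4],[27,10],[28,15],[43,4],[46,12],[47,0],[48,19],[49,0]]
[[2,19],[3,0],[7,4],[11,11],[19,19],[22,4],[27,10],[28,15],[43,11],[46,12],[47,11],[48,19],[49,11],[50,0]]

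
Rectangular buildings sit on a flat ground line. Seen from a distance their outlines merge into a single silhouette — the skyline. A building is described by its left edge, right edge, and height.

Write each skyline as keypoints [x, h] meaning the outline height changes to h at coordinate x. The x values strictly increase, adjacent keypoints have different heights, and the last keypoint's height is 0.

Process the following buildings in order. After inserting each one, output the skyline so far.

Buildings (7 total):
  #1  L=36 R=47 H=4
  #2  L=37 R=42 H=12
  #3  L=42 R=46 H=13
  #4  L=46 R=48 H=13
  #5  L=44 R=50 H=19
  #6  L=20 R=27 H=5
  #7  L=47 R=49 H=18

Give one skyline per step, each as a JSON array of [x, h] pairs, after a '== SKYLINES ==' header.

== SKYLINES ==
[[36,4],[47,0]]
[[36,4],[37,12],[42,4],[47,0]]
[[36,4],[37,12],[42,13],[46,4],[47,0]]
[[36,4],[37,12],[42,13],[48,0]]
[[36,4],[37,12],[42,13],[44,19],[50,0]]
[[20,5],[27,0],[36,4],[37,12],[42,13],[44,19],[50,0]]
[[20,5],[27,0],[36,4],[37,12],[42,13],[44,19],[50,0]]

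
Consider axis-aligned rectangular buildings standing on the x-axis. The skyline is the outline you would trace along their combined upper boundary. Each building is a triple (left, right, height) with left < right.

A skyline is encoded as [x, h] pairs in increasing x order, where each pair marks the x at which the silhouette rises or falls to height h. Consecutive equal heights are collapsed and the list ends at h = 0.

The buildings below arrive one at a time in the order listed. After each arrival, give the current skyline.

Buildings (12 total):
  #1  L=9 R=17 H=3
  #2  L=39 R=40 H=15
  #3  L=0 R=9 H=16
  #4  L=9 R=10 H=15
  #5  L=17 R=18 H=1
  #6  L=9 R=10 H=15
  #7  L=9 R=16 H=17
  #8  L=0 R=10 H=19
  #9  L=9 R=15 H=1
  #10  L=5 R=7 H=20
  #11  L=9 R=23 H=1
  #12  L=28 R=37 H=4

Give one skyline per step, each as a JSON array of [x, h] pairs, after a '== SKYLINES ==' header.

== SKYLINES ==
[[9,3],[17,0]]
[[9,3],[17,0],[39,15],[40,0]]
[[0,16],[9,3],[17,0],[39,15],[40,0]]
[[0,16],[9,15],[10,3],[17,0],[39,15],[40,0]]
[[0,16],[9,15],[10,3],[17,1],[18,0],[39,15],[40,0]]
[[0,16],[9,15],[10,3],[17,1],[18,0],[39,15],[40,0]]
[[0,16],[9,17],[16,3],[17,1],[18,0],[39,15],[40,0]]
[[0,19],[10,17],[16,3],[17,1],[18,0],[39,15],[40,0]]
[[0,19],[10,17],[16,3],[17,1],[18,0],[39,15],[40,0]]
[[0,19],[5,20],[7,19],[10,17],[16,3],[17,1],[18,0],[39,15],[40,0]]
[[0,19],[5,20],[7,19],[10,17],[16,3],[17,1],[23,0],[39,15],[40,0]]
[[0,19],[5,20],[7,19],[10,17],[16,3],[17,1],[23,0],[28,4],[37,0],[39,15],[40,0]]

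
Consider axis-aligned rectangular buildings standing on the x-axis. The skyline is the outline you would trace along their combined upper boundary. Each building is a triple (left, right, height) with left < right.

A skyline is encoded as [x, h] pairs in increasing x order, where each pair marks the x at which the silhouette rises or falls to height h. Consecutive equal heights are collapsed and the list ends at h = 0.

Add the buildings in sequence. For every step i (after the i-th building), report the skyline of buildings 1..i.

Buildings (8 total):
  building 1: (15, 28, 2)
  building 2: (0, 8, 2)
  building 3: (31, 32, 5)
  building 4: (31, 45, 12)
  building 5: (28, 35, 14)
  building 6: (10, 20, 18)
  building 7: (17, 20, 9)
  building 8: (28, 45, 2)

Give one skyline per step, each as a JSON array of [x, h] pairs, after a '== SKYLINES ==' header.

== SKYLINES ==
[[15,2],[28,0]]
[[0,2],[8,0],[15,2],[28,0]]
[[0,2],[8,0],[15,2],[28,0],[31,5],[32,0]]
[[0,2],[8,0],[15,2],[28,0],[31,12],[45,0]]
[[0,2],[8,0],[15,2],[28,14],[35,12],[45,0]]
[[0,2],[8,0],[10,18],[20,2],[28,14],[35,12],[45,0]]
[[0,2],[8,0],[10,18],[20,2],[28,14],[35,12],[45,0]]
[[0,2],[8,0],[10,18],[20,2],[28,14],[35,12],[45,0]]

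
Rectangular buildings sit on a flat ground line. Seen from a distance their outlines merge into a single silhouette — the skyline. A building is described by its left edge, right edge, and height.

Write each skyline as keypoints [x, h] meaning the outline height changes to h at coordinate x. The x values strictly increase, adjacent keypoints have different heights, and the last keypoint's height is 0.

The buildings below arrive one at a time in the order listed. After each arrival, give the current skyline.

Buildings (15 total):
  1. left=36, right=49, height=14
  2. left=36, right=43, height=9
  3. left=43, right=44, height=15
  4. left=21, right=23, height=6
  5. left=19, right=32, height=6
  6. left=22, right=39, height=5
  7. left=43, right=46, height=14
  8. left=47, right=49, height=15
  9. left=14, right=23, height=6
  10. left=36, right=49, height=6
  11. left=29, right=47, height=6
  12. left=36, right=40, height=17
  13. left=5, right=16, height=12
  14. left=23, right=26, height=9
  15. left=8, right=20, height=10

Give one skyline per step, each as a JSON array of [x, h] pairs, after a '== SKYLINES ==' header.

== SKYLINES ==
[[36,14],[49,0]]
[[36,14],[49,0]]
[[36,14],[43,15],[44,14],[49,0]]
[[21,6],[23,0],[36,14],[43,15],[44,14],[49,0]]
[[19,6],[32,0],[36,14],[43,15],[44,14],[49,0]]
[[19,6],[32,5],[36,14],[43,15],[44,14],[49,0]]
[[19,6],[32,5],[36,14],[43,15],[44,14],[49,0]]
[[19,6],[32,5],[36,14],[43,15],[44,14],[47,15],[49,0]]
[[14,6],[32,5],[36,14],[43,15],[44,14],[47,15],[49,0]]
[[14,6],[32,5],[36,14],[43,15],[44,14],[47,15],[49,0]]
[[14,6],[36,14],[43,15],[44,14],[47,15],[49,0]]
[[14,6],[36,17],[40,14],[43,15],[44,14],[47,15],[49,0]]
[[5,12],[16,6],[36,17],[40,14],[43,15],[44,14],[47,15],[49,0]]
[[5,12],[16,6],[23,9],[26,6],[36,17],[40,14],[43,15],[44,14],[47,15],[49,0]]
[[5,12],[16,10],[20,6],[23,9],[26,6],[36,17],[40,14],[43,15],[44,14],[47,15],[49,0]]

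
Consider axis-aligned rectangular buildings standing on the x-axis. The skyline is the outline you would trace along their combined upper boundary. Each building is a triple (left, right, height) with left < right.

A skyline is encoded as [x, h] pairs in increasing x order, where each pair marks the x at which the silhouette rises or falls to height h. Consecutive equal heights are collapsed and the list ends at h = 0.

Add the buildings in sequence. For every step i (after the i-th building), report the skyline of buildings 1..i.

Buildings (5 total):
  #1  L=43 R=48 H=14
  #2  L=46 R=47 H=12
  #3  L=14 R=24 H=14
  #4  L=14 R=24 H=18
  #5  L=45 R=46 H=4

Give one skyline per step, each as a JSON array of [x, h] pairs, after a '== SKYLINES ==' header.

== SKYLINES ==
[[43,14],[48,0]]
[[43,14],[48,0]]
[[14,14],[24,0],[43,14],[48,0]]
[[14,18],[24,0],[43,14],[48,0]]
[[14,18],[24,0],[43,14],[48,0]]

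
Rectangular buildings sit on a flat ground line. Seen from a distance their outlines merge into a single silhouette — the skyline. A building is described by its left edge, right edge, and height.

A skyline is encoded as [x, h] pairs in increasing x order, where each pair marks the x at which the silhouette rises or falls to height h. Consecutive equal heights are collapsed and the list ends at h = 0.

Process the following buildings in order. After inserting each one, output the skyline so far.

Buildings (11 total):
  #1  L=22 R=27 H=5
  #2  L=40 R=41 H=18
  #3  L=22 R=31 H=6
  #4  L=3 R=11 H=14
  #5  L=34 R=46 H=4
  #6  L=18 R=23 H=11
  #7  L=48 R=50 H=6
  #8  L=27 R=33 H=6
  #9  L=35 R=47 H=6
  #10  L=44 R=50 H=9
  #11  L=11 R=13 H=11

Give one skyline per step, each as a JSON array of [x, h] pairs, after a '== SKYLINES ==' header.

== SKYLINES ==
[[22,5],[27,0]]
[[22,5],[27,0],[40,18],[41,0]]
[[22,6],[31,0],[40,18],[41,0]]
[[3,14],[11,0],[22,6],[31,0],[40,18],[41,0]]
[[3,14],[11,0],[22,6],[31,0],[34,4],[40,18],[41,4],[46,0]]
[[3,14],[11,0],[18,11],[23,6],[31,0],[34,4],[40,18],[41,4],[46,0]]
[[3,14],[11,0],[18,11],[23,6],[31,0],[34,4],[40,18],[41,4],[46,0],[48,6],[50,0]]
[[3,14],[11,0],[18,11],[23,6],[33,0],[34,4],[40,18],[41,4],[46,0],[48,6],[50,0]]
[[3,14],[11,0],[18,11],[23,6],[33,0],[34,4],[35,6],[40,18],[41,6],[47,0],[48,6],[50,0]]
[[3,14],[11,0],[18,11],[23,6],[33,0],[34,4],[35,6],[40,18],[41,6],[44,9],[50,0]]
[[3,14],[11,11],[13,0],[18,11],[23,6],[33,0],[34,4],[35,6],[40,18],[41,6],[44,9],[50,0]]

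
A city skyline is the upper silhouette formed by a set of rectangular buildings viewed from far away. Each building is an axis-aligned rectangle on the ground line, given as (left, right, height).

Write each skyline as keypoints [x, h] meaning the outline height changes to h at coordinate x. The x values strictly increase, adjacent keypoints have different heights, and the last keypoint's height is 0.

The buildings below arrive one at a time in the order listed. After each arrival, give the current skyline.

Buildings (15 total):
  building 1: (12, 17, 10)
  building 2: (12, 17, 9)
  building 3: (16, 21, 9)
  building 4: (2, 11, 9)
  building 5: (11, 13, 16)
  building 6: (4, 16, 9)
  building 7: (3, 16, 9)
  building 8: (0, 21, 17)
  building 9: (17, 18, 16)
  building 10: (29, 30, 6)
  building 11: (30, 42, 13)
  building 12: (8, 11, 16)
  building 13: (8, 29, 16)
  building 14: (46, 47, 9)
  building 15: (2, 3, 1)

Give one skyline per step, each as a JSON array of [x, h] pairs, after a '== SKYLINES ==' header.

== SKYLINES ==
[[12,10],[17,0]]
[[12,10],[17,0]]
[[12,10],[17,9],[21,0]]
[[2,9],[11,0],[12,10],[17,9],[21,0]]
[[2,9],[11,16],[13,10],[17,9],[21,0]]
[[2,9],[11,16],[13,10],[17,9],[21,0]]
[[2,9],[11,16],[13,10],[17,9],[21,0]]
[[0,17],[21,0]]
[[0,17],[21,0]]
[[0,17],[21,0],[29,6],[30,0]]
[[0,17],[21,0],[29,6],[30,13],[42,0]]
[[0,17],[21,0],[29,6],[30,13],[42,0]]
[[0,17],[21,16],[29,6],[30,13],[42,0]]
[[0,17],[21,16],[29,6],[30,13],[42,0],[46,9],[47,0]]
[[0,17],[21,16],[29,6],[30,13],[42,0],[46,9],[47,0]]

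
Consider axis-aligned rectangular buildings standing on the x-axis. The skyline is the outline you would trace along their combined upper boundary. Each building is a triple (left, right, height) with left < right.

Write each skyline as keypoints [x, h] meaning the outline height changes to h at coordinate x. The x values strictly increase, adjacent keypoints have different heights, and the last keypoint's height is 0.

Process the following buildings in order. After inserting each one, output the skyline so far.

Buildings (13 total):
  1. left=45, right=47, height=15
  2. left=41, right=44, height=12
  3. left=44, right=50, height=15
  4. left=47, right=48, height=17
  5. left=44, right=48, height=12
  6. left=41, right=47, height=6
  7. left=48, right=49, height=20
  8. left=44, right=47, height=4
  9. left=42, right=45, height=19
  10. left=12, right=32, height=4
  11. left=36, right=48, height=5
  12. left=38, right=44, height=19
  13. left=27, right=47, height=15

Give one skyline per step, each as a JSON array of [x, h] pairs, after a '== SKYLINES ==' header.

== SKYLINES ==
[[45,15],[47,0]]
[[41,12],[44,0],[45,15],[47,0]]
[[41,12],[44,15],[50,0]]
[[41,12],[44,15],[47,17],[48,15],[50,0]]
[[41,12],[44,15],[47,17],[48,15],[50,0]]
[[41,12],[44,15],[47,17],[48,15],[50,0]]
[[41,12],[44,15],[47,17],[48,20],[49,15],[50,0]]
[[41,12],[44,15],[47,17],[48,20],[49,15],[50,0]]
[[41,12],[42,19],[45,15],[47,17],[48,20],[49,15],[50,0]]
[[12,4],[32,0],[41,12],[42,19],[45,15],[47,17],[48,20],[49,15],[50,0]]
[[12,4],[32,0],[36,5],[41,12],[42,19],[45,15],[47,17],[48,20],[49,15],[50,0]]
[[12,4],[32,0],[36,5],[38,19],[45,15],[47,17],[48,20],[49,15],[50,0]]
[[12,4],[27,15],[38,19],[45,15],[47,17],[48,20],[49,15],[50,0]]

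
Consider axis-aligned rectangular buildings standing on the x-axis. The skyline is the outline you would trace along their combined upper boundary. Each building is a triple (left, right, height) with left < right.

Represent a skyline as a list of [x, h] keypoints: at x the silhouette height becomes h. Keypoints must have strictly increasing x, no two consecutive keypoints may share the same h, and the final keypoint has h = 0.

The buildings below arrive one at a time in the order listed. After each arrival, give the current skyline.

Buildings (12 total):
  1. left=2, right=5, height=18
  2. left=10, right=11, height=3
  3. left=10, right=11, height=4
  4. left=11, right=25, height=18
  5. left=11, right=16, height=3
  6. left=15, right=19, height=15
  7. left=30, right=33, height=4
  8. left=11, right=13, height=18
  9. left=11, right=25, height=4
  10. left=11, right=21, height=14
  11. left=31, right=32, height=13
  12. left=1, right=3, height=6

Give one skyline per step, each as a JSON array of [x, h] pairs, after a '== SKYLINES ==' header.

== SKYLINES ==
[[2,18],[5,0]]
[[2,18],[5,0],[10,3],[11,0]]
[[2,18],[5,0],[10,4],[11,0]]
[[2,18],[5,0],[10,4],[11,18],[25,0]]
[[2,18],[5,0],[10,4],[11,18],[25,0]]
[[2,18],[5,0],[10,4],[11,18],[25,0]]
[[2,18],[5,0],[10,4],[11,18],[25,0],[30,4],[33,0]]
[[2,18],[5,0],[10,4],[11,18],[25,0],[30,4],[33,0]]
[[2,18],[5,0],[10,4],[11,18],[25,0],[30,4],[33,0]]
[[2,18],[5,0],[10,4],[11,18],[25,0],[30,4],[33,0]]
[[2,18],[5,0],[10,4],[11,18],[25,0],[30,4],[31,13],[32,4],[33,0]]
[[1,6],[2,18],[5,0],[10,4],[11,18],[25,0],[30,4],[31,13],[32,4],[33,0]]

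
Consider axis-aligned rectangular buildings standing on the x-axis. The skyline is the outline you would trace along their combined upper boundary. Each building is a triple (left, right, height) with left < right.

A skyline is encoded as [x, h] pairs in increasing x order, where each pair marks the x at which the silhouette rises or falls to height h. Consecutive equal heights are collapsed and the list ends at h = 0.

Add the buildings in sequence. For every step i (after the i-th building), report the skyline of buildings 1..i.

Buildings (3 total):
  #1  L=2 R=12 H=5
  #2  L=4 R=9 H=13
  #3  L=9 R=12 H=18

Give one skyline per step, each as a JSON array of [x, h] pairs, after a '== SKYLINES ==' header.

== SKYLINES ==
[[2,5],[12,0]]
[[2,5],[4,13],[9,5],[12,0]]
[[2,5],[4,13],[9,18],[12,0]]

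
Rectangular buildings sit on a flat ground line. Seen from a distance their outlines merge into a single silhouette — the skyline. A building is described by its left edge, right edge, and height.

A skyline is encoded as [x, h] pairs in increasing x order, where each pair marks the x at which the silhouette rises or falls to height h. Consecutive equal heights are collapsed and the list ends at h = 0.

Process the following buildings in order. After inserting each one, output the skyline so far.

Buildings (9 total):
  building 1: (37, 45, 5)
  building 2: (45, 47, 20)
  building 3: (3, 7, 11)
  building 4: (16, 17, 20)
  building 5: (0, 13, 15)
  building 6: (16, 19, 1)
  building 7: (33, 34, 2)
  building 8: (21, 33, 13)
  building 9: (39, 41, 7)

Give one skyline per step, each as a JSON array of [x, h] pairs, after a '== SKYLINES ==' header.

== SKYLINES ==
[[37,5],[45,0]]
[[37,5],[45,20],[47,0]]
[[3,11],[7,0],[37,5],[45,20],[47,0]]
[[3,11],[7,0],[16,20],[17,0],[37,5],[45,20],[47,0]]
[[0,15],[13,0],[16,20],[17,0],[37,5],[45,20],[47,0]]
[[0,15],[13,0],[16,20],[17,1],[19,0],[37,5],[45,20],[47,0]]
[[0,15],[13,0],[16,20],[17,1],[19,0],[33,2],[34,0],[37,5],[45,20],[47,0]]
[[0,15],[13,0],[16,20],[17,1],[19,0],[21,13],[33,2],[34,0],[37,5],[45,20],[47,0]]
[[0,15],[13,0],[16,20],[17,1],[19,0],[21,13],[33,2],[34,0],[37,5],[39,7],[41,5],[45,20],[47,0]]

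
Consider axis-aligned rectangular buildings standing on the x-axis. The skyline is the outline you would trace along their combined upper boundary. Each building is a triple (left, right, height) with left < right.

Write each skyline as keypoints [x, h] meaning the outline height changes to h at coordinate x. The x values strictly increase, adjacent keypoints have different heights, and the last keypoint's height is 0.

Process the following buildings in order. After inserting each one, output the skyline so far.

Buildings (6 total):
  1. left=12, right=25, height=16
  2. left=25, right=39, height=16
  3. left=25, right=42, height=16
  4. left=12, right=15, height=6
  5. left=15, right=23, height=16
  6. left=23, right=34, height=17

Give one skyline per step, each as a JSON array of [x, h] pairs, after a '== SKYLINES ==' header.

== SKYLINES ==
[[12,16],[25,0]]
[[12,16],[39,0]]
[[12,16],[42,0]]
[[12,16],[42,0]]
[[12,16],[42,0]]
[[12,16],[23,17],[34,16],[42,0]]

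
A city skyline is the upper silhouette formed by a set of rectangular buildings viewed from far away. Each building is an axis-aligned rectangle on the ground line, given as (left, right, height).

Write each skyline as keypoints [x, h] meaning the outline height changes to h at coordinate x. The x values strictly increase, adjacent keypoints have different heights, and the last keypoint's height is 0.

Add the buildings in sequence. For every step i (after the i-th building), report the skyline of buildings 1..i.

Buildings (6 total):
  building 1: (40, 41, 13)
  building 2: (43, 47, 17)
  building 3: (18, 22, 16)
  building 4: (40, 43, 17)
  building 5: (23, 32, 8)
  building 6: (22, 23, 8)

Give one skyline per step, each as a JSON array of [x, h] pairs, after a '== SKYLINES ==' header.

== SKYLINES ==
[[40,13],[41,0]]
[[40,13],[41,0],[43,17],[47,0]]
[[18,16],[22,0],[40,13],[41,0],[43,17],[47,0]]
[[18,16],[22,0],[40,17],[47,0]]
[[18,16],[22,0],[23,8],[32,0],[40,17],[47,0]]
[[18,16],[22,8],[32,0],[40,17],[47,0]]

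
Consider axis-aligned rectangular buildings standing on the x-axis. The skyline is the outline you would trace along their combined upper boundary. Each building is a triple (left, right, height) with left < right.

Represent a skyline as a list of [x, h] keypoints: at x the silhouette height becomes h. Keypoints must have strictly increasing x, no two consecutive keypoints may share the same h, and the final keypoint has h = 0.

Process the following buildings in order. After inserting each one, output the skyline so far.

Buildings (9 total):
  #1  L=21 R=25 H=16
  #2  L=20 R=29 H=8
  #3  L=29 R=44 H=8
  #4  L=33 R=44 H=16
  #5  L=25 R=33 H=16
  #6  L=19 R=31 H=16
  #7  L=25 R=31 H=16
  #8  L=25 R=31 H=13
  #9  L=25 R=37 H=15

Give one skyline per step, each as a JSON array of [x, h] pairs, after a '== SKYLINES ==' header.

== SKYLINES ==
[[21,16],[25,0]]
[[20,8],[21,16],[25,8],[29,0]]
[[20,8],[21,16],[25,8],[44,0]]
[[20,8],[21,16],[25,8],[33,16],[44,0]]
[[20,8],[21,16],[44,0]]
[[19,16],[44,0]]
[[19,16],[44,0]]
[[19,16],[44,0]]
[[19,16],[44,0]]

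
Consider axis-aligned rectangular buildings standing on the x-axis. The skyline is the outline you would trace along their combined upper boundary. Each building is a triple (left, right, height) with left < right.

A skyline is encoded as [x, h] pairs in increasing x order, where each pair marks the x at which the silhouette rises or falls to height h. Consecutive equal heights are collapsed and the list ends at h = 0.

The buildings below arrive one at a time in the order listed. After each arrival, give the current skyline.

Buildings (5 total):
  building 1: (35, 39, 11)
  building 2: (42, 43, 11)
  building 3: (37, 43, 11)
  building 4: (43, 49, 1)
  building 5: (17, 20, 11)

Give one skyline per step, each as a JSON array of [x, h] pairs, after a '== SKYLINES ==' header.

== SKYLINES ==
[[35,11],[39,0]]
[[35,11],[39,0],[42,11],[43,0]]
[[35,11],[43,0]]
[[35,11],[43,1],[49,0]]
[[17,11],[20,0],[35,11],[43,1],[49,0]]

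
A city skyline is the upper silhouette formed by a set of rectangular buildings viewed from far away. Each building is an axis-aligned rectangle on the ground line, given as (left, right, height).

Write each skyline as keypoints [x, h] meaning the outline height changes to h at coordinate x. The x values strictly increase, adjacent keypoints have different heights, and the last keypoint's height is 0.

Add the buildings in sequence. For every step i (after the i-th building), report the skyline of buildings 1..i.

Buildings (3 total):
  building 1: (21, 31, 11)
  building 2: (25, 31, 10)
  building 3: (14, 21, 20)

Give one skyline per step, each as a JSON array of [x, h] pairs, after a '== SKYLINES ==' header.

== SKYLINES ==
[[21,11],[31,0]]
[[21,11],[31,0]]
[[14,20],[21,11],[31,0]]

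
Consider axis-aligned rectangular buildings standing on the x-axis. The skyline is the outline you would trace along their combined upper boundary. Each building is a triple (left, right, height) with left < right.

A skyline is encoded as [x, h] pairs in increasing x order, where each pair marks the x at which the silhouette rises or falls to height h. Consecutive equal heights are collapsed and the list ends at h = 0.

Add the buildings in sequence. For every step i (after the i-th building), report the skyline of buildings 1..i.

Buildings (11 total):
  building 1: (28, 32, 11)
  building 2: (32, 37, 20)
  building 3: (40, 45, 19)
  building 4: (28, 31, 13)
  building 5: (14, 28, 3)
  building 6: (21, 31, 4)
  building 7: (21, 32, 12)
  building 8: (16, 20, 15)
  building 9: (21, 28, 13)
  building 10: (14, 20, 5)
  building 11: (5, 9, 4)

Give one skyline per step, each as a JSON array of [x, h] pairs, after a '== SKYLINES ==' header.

== SKYLINES ==
[[28,11],[32,0]]
[[28,11],[32,20],[37,0]]
[[28,11],[32,20],[37,0],[40,19],[45,0]]
[[28,13],[31,11],[32,20],[37,0],[40,19],[45,0]]
[[14,3],[28,13],[31,11],[32,20],[37,0],[40,19],[45,0]]
[[14,3],[21,4],[28,13],[31,11],[32,20],[37,0],[40,19],[45,0]]
[[14,3],[21,12],[28,13],[31,12],[32,20],[37,0],[40,19],[45,0]]
[[14,3],[16,15],[20,3],[21,12],[28,13],[31,12],[32,20],[37,0],[40,19],[45,0]]
[[14,3],[16,15],[20,3],[21,13],[31,12],[32,20],[37,0],[40,19],[45,0]]
[[14,5],[16,15],[20,3],[21,13],[31,12],[32,20],[37,0],[40,19],[45,0]]
[[5,4],[9,0],[14,5],[16,15],[20,3],[21,13],[31,12],[32,20],[37,0],[40,19],[45,0]]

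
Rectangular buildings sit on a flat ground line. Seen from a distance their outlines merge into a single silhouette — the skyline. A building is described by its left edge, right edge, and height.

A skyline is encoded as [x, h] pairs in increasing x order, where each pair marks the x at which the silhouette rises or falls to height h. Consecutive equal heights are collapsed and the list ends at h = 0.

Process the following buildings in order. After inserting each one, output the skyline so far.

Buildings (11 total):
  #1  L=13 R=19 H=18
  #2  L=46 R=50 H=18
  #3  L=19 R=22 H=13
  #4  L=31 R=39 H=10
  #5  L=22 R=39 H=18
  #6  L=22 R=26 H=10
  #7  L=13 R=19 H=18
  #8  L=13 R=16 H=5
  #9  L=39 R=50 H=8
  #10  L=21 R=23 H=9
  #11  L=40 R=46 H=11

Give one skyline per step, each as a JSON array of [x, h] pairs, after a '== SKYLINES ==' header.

== SKYLINES ==
[[13,18],[19,0]]
[[13,18],[19,0],[46,18],[50,0]]
[[13,18],[19,13],[22,0],[46,18],[50,0]]
[[13,18],[19,13],[22,0],[31,10],[39,0],[46,18],[50,0]]
[[13,18],[19,13],[22,18],[39,0],[46,18],[50,0]]
[[13,18],[19,13],[22,18],[39,0],[46,18],[50,0]]
[[13,18],[19,13],[22,18],[39,0],[46,18],[50,0]]
[[13,18],[19,13],[22,18],[39,0],[46,18],[50,0]]
[[13,18],[19,13],[22,18],[39,8],[46,18],[50,0]]
[[13,18],[19,13],[22,18],[39,8],[46,18],[50,0]]
[[13,18],[19,13],[22,18],[39,8],[40,11],[46,18],[50,0]]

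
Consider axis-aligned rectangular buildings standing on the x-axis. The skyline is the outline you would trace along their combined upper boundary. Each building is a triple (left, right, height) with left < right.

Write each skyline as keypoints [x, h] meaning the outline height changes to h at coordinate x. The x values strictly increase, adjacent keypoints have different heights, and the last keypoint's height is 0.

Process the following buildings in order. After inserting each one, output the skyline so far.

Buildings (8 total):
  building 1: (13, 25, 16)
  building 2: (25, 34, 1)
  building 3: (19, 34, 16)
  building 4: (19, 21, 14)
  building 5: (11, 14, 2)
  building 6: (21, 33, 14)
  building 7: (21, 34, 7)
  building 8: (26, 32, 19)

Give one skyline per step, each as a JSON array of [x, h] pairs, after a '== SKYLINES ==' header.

== SKYLINES ==
[[13,16],[25,0]]
[[13,16],[25,1],[34,0]]
[[13,16],[34,0]]
[[13,16],[34,0]]
[[11,2],[13,16],[34,0]]
[[11,2],[13,16],[34,0]]
[[11,2],[13,16],[34,0]]
[[11,2],[13,16],[26,19],[32,16],[34,0]]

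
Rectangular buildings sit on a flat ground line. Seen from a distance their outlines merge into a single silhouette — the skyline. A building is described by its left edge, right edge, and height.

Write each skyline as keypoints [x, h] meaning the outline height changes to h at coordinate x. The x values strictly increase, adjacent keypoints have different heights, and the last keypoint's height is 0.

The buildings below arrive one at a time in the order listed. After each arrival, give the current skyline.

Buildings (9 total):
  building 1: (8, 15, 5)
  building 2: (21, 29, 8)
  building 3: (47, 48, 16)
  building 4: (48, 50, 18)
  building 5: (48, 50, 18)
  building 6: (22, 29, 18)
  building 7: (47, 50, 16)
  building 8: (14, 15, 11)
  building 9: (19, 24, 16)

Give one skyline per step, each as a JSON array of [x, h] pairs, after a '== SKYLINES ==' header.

== SKYLINES ==
[[8,5],[15,0]]
[[8,5],[15,0],[21,8],[29,0]]
[[8,5],[15,0],[21,8],[29,0],[47,16],[48,0]]
[[8,5],[15,0],[21,8],[29,0],[47,16],[48,18],[50,0]]
[[8,5],[15,0],[21,8],[29,0],[47,16],[48,18],[50,0]]
[[8,5],[15,0],[21,8],[22,18],[29,0],[47,16],[48,18],[50,0]]
[[8,5],[15,0],[21,8],[22,18],[29,0],[47,16],[48,18],[50,0]]
[[8,5],[14,11],[15,0],[21,8],[22,18],[29,0],[47,16],[48,18],[50,0]]
[[8,5],[14,11],[15,0],[19,16],[22,18],[29,0],[47,16],[48,18],[50,0]]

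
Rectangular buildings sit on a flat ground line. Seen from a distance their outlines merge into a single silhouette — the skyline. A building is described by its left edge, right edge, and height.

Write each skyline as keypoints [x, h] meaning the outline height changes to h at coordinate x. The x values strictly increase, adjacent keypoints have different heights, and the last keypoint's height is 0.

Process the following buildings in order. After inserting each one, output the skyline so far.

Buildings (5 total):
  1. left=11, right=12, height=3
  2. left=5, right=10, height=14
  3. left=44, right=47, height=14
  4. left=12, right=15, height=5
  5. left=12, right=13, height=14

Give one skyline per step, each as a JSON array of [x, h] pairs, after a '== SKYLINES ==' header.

== SKYLINES ==
[[11,3],[12,0]]
[[5,14],[10,0],[11,3],[12,0]]
[[5,14],[10,0],[11,3],[12,0],[44,14],[47,0]]
[[5,14],[10,0],[11,3],[12,5],[15,0],[44,14],[47,0]]
[[5,14],[10,0],[11,3],[12,14],[13,5],[15,0],[44,14],[47,0]]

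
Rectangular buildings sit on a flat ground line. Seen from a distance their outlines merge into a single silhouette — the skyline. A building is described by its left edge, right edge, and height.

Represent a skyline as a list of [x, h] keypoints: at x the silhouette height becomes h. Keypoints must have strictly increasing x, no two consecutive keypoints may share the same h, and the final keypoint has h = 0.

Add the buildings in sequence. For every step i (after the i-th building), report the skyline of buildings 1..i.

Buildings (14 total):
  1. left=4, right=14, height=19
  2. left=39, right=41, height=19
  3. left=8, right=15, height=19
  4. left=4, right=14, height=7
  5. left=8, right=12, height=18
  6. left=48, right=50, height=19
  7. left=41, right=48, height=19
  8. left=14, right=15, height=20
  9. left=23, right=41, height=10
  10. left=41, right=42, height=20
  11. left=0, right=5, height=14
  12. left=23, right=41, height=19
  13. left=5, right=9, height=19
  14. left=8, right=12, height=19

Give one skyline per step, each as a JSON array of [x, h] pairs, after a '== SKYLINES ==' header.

== SKYLINES ==
[[4,19],[14,0]]
[[4,19],[14,0],[39,19],[41,0]]
[[4,19],[15,0],[39,19],[41,0]]
[[4,19],[15,0],[39,19],[41,0]]
[[4,19],[15,0],[39,19],[41,0]]
[[4,19],[15,0],[39,19],[41,0],[48,19],[50,0]]
[[4,19],[15,0],[39,19],[50,0]]
[[4,19],[14,20],[15,0],[39,19],[50,0]]
[[4,19],[14,20],[15,0],[23,10],[39,19],[50,0]]
[[4,19],[14,20],[15,0],[23,10],[39,19],[41,20],[42,19],[50,0]]
[[0,14],[4,19],[14,20],[15,0],[23,10],[39,19],[41,20],[42,19],[50,0]]
[[0,14],[4,19],[14,20],[15,0],[23,19],[41,20],[42,19],[50,0]]
[[0,14],[4,19],[14,20],[15,0],[23,19],[41,20],[42,19],[50,0]]
[[0,14],[4,19],[14,20],[15,0],[23,19],[41,20],[42,19],[50,0]]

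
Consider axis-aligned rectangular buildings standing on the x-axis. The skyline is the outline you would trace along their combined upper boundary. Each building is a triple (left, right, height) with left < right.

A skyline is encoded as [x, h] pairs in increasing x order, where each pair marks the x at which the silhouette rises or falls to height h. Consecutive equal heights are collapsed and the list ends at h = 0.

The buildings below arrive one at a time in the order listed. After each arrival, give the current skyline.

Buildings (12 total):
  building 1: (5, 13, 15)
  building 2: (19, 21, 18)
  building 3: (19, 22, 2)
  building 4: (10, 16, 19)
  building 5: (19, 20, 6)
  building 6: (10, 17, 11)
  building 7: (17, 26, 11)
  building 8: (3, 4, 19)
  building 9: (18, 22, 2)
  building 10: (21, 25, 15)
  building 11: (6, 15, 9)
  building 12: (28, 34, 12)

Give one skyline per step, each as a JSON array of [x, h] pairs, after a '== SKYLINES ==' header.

== SKYLINES ==
[[5,15],[13,0]]
[[5,15],[13,0],[19,18],[21,0]]
[[5,15],[13,0],[19,18],[21,2],[22,0]]
[[5,15],[10,19],[16,0],[19,18],[21,2],[22,0]]
[[5,15],[10,19],[16,0],[19,18],[21,2],[22,0]]
[[5,15],[10,19],[16,11],[17,0],[19,18],[21,2],[22,0]]
[[5,15],[10,19],[16,11],[19,18],[21,11],[26,0]]
[[3,19],[4,0],[5,15],[10,19],[16,11],[19,18],[21,11],[26,0]]
[[3,19],[4,0],[5,15],[10,19],[16,11],[19,18],[21,11],[26,0]]
[[3,19],[4,0],[5,15],[10,19],[16,11],[19,18],[21,15],[25,11],[26,0]]
[[3,19],[4,0],[5,15],[10,19],[16,11],[19,18],[21,15],[25,11],[26,0]]
[[3,19],[4,0],[5,15],[10,19],[16,11],[19,18],[21,15],[25,11],[26,0],[28,12],[34,0]]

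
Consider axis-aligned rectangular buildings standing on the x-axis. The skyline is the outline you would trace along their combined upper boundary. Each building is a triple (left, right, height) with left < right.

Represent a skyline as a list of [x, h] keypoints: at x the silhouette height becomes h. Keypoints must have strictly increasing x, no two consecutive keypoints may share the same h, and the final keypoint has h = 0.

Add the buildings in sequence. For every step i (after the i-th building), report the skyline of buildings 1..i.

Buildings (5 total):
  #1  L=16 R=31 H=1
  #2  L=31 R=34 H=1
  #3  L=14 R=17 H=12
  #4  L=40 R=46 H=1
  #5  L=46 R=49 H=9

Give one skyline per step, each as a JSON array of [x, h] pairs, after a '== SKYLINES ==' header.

== SKYLINES ==
[[16,1],[31,0]]
[[16,1],[34,0]]
[[14,12],[17,1],[34,0]]
[[14,12],[17,1],[34,0],[40,1],[46,0]]
[[14,12],[17,1],[34,0],[40,1],[46,9],[49,0]]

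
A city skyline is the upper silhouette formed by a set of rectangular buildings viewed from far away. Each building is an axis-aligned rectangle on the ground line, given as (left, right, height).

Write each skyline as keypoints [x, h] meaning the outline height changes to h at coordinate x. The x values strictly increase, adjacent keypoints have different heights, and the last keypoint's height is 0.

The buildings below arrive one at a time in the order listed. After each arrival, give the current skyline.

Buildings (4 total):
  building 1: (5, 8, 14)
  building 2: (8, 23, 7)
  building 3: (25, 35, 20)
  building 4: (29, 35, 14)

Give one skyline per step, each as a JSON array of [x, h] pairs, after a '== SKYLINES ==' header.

== SKYLINES ==
[[5,14],[8,0]]
[[5,14],[8,7],[23,0]]
[[5,14],[8,7],[23,0],[25,20],[35,0]]
[[5,14],[8,7],[23,0],[25,20],[35,0]]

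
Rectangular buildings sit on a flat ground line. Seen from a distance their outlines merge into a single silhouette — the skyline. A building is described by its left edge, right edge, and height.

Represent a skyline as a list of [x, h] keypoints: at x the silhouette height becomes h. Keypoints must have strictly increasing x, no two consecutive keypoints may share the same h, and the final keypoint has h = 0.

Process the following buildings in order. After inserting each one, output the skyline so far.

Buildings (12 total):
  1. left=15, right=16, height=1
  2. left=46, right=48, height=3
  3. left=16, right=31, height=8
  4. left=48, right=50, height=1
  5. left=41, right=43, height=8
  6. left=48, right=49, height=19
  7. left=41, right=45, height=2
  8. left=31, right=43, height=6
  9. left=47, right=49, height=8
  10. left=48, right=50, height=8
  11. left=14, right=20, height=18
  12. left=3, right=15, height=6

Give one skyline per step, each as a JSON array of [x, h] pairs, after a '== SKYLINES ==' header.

== SKYLINES ==
[[15,1],[16,0]]
[[15,1],[16,0],[46,3],[48,0]]
[[15,1],[16,8],[31,0],[46,3],[48,0]]
[[15,1],[16,8],[31,0],[46,3],[48,1],[50,0]]
[[15,1],[16,8],[31,0],[41,8],[43,0],[46,3],[48,1],[50,0]]
[[15,1],[16,8],[31,0],[41,8],[43,0],[46,3],[48,19],[49,1],[50,0]]
[[15,1],[16,8],[31,0],[41,8],[43,2],[45,0],[46,3],[48,19],[49,1],[50,0]]
[[15,1],[16,8],[31,6],[41,8],[43,2],[45,0],[46,3],[48,19],[49,1],[50,0]]
[[15,1],[16,8],[31,6],[41,8],[43,2],[45,0],[46,3],[47,8],[48,19],[49,1],[50,0]]
[[15,1],[16,8],[31,6],[41,8],[43,2],[45,0],[46,3],[47,8],[48,19],[49,8],[50,0]]
[[14,18],[20,8],[31,6],[41,8],[43,2],[45,0],[46,3],[47,8],[48,19],[49,8],[50,0]]
[[3,6],[14,18],[20,8],[31,6],[41,8],[43,2],[45,0],[46,3],[47,8],[48,19],[49,8],[50,0]]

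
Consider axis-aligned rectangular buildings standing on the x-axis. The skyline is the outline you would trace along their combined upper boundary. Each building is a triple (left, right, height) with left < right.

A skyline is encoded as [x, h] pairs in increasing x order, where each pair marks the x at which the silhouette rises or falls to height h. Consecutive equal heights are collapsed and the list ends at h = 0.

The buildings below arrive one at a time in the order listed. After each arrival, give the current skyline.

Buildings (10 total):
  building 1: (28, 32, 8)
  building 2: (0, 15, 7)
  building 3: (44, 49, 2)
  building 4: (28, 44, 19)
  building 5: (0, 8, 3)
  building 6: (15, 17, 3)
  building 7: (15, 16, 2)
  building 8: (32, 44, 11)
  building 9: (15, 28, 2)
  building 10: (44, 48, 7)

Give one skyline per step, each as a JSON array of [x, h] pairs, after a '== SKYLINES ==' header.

== SKYLINES ==
[[28,8],[32,0]]
[[0,7],[15,0],[28,8],[32,0]]
[[0,7],[15,0],[28,8],[32,0],[44,2],[49,0]]
[[0,7],[15,0],[28,19],[44,2],[49,0]]
[[0,7],[15,0],[28,19],[44,2],[49,0]]
[[0,7],[15,3],[17,0],[28,19],[44,2],[49,0]]
[[0,7],[15,3],[17,0],[28,19],[44,2],[49,0]]
[[0,7],[15,3],[17,0],[28,19],[44,2],[49,0]]
[[0,7],[15,3],[17,2],[28,19],[44,2],[49,0]]
[[0,7],[15,3],[17,2],[28,19],[44,7],[48,2],[49,0]]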